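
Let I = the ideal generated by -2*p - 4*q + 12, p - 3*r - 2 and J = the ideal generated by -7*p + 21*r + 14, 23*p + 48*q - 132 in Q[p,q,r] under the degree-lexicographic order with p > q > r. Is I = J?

Equality of ideals is decidable: compute both reduced Gröbner bases (unique for the ordering) and check whether they agree.
Buchberger on the first generating set:
f_1 = -2*p - 4*q + 12, LT = p.
f_2 = p - 3*r - 2, LT = p.

S(f_1,f_2): lcm = p. S = 2*q + 3*r - 4.
  leading term q: no divisor's leading term divides it; move 2*q to the remainder.
  leading term r: no divisor's leading term divides it; move 3*r to the remainder.
  leading term 1: no divisor's leading term divides it; move -4 to the remainder.
  remainder 2*q + 3*r - 4 ≠ 0; add g_3 = 2*q + 3*r - 4 to the basis.

S(f_1,g_3): leading monomials are coprime, so the S-polynomial reduces to 0 (Buchberger's first criterion).
S(f_2,g_3): leading monomials are coprime, so the S-polynomial reduces to 0 (Buchberger's first criterion).
Every S-polynomial of the final basis reduces to 0, so we have a Gröbner basis.
Inter-reduce: drop elements whose leading term is divisible by another's, tail-reduce, and make monic.
Reduced Gröbner basis: {p - 3*r - 2, q + 3/2*r - 2}.

Buchberger on the second generating set:
h_1 = -7*p + 21*r + 14, LT = p.
h_2 = 23*p + 48*q - 132, LT = p.

S(h_1,h_2): lcm = p. S = -48/23*q - 3*r + 86/23.
  leading term q: no divisor's leading term divides it; move -48/23*q to the remainder.
  leading term r: no divisor's leading term divides it; move -3*r to the remainder.
  leading term 1: no divisor's leading term divides it; move 86/23 to the remainder.
  remainder -48/23*q - 3*r + 86/23 ≠ 0; add k_3 = -48/23*q - 3*r + 86/23 to the basis.

S(h_1,k_3): leading monomials are coprime, so the S-polynomial reduces to 0 (Buchberger's first criterion).
S(h_2,k_3): leading monomials are coprime, so the S-polynomial reduces to 0 (Buchberger's first criterion).
Every S-polynomial of the final basis reduces to 0, so we have a Gröbner basis.
Inter-reduce: drop elements whose leading term is divisible by another's, tail-reduce, and make monic.
Reduced Gröbner basis: {p - 3*r - 2, q + 23/16*r - 43/24}.

The bases are distinct; the ideals are different.
The same test decides containment: I ⊆ J iff every generator of I reduces to 0 modulo a Gröbner basis of J.

No, the ideals differ.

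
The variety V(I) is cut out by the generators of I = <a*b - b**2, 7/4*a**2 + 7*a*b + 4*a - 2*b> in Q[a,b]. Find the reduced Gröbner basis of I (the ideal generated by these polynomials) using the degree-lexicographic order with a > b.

Buchberger's algorithm terminates because the ascending chain of leading-term ideals stabilizes.

f_1 = a*b - b**2, LT = a*b.
f_2 = 7/4*a**2 + 7*a*b + 4*a - 2*b, LT = a**2.

S(f_1,f_2): lcm = a**2*b. S = -5*a*b**2 - 16/7*a*b + 8/7*b**2.
  leading term a*b**2: subtract (-5*b)·f_1 from -5*a*b**2 - 16/7*a*b + 8/7*b**2 → -5*b**3 - 16/7*a*b + 8/7*b**2
  leading term b**3: no divisor's leading term divides it; move -5*b**3 to the remainder.
  leading term a*b: subtract (-16/7)·f_1 from -16/7*a*b + 8/7*b**2 → -8/7*b**2
  leading term b**2: no divisor's leading term divides it; move -8/7*b**2 to the remainder.
  remainder -5*b**3 - 8/7*b**2 ≠ 0; add g_3 = -5*b**3 - 8/7*b**2 to the basis.

The other S-polynomials (S(f_1,g_3), S(f_2,g_3)) all reduce to 0 modulo the current basis, so we have a Gröbner basis.

G = {b**3 + 8/35*b**2, a**2 + 4*b**2 + 16/7*a - 8/7*b, a*b - b**2}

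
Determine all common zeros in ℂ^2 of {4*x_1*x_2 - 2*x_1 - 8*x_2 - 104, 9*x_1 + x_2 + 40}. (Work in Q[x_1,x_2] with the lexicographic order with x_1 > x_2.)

{(3/2, -107/2), (-4, -4)}

Compute a lex Gröbner basis by Buchberger's algorithm.
f_1 = 4*x_1*x_2 - 2*x_1 - 8*x_2 - 104, LT = x_1*x_2.
f_2 = 9*x_1 + x_2 + 40, LT = x_1.

S(f_1,f_2): lcm = x_1*x_2. S = -1/2*x_1 - 1/9*x_2**2 - 58/9*x_2 - 26.
  leading term x_1: subtract (-1/18)·f_2 from -1/2*x_1 - 1/9*x_2**2 - 58/9*x_2 - 26 → -1/9*x_2**2 - 115/18*x_2 - 214/9
  leading term x_2**2: no divisor's leading term divides it; move -1/9*x_2**2 to the remainder.
  leading term x_2: no divisor's leading term divides it; move -115/18*x_2 to the remainder.
  leading term 1: no divisor's leading term divides it; move -214/9 to the remainder.
  remainder -1/9*x_2**2 - 115/18*x_2 - 214/9 ≠ 0; add h_3 = -1/9*x_2**2 - 115/18*x_2 - 214/9 to the basis.

S(f_1,h_3): lcm = x_1*x_2**2. S = -58*x_1*x_2 - 214*x_1 - 2*x_2**2 - 26*x_2.
  leading term x_1*x_2: subtract (-29/2)·f_1 from -58*x_1*x_2 - 214*x_1 - 2*x_2**2 - 26*x_2 → -243*x_1 - 2*x_2**2 - 142*x_2 - 1508
  leading term x_1: subtract (-27)·f_2 from -243*x_1 - 2*x_2**2 - 142*x_2 - 1508 → -2*x_2**2 - 115*x_2 - 428
  leading term x_2**2: subtract (18)·h_3 from -2*x_2**2 - 115*x_2 - 428 → 0
  remainder 0.

S(f_2,h_3): leading monomials are coprime, so the S-polynomial reduces to 0 (Buchberger's first criterion).
Every S-polynomial of the final basis reduces to 0, so we have a Gröbner basis.
Inter-reduce: drop elements whose leading term is divisible by another's, tail-reduce, and make monic.
Reduced Gröbner basis: {x_1 + 1/9*x_2 + 40/9, x_2**2 + 115/2*x_2 + 214}.

From the last basis element, x_2**2 + 115/2*x_2 + 214 = 0, so x_2 takes values in {-107/2, -4}. Each choice, substituted upward through the basis, yields the corresponding point(s) of the solution set.
  x_2 = -107/2: the earlier basis element becomes x_1 - 3/2 = 0, giving x_1 = 3/2 — point (3/2, -107/2).
  x_2 = -4: the earlier basis element becomes x_1 + 4 = 0, giving x_1 = -4 — point (-4, -4).
Zero-dimensionality of the ideal guarantees finitely many solutions over ℂ.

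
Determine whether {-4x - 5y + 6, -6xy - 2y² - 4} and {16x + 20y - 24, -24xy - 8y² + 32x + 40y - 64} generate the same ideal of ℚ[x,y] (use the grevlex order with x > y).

Two ideals are equal iff their reduced Gröbner bases coincide (the reduced basis is unique for a fixed ordering).
Buchberger on the first generating set:
f_1 = -4x - 5y + 6, LT = x.
f_2 = -6xy - 2y² - 4, LT = xy.

S(f_1,f_2): lcm = xy. S = 11/12y² - 3/2y - ⅔.
  reduce S modulo (f_1, f_2):
  remainder 11/12y² - 3/2y - ⅔ ≠ 0; add g_3 = 11/12y² - 3/2y - ⅔ to the basis.

The other S-polynomials (S(f_1,g_3), S(f_2,g_3)) all reduce to 0 modulo the current basis, so we have a Gröbner basis.
Inter-reduce: drop elements whose leading term is divisible by another's, tail-reduce, and make monic.
Reduced Gröbner basis: {y² - 18/11y - 8/11, x + 5/4y - 3/2}.

Buchberger on the second generating set:
h_1 = 16x + 20y - 24, LT = x.
h_2 = -24xy - 8y² + 32x + 40y - 64, LT = xy.

S(h_1,h_2): lcm = xy. S = 11/12y² + 4/3x + ⅙y - 8/3.
  reduce S modulo (h_1, h_2):
  remainder 11/12y² - 3/2y - ⅔ ≠ 0; add k_3 = 11/12y² - 3/2y - ⅔ to the basis.

The other S-polynomials (S(h_1,k_3), S(h_2,k_3)) all reduce to 0 modulo the current basis, so we have a Gröbner basis.
Inter-reduce: drop elements whose leading term is divisible by another's, tail-reduce, and make monic.
Reduced Gröbner basis: {y² - 18/11y - 8/11, x + 5/4y - 3/2}.

The two bases agree; hence the ideals are identical.
The same test decides containment: I ⊆ J iff every generator of I reduces to 0 modulo a Gröbner basis of J.

Yes, the ideals are equal.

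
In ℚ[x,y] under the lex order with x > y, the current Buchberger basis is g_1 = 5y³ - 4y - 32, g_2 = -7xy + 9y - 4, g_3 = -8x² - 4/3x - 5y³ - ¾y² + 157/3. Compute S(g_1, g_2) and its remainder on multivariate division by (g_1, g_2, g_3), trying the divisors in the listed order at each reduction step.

lcm(LM(g_1), LM(g_2)) = xy³.
S = (lcm/LT(g_1))·g_1 − (lcm/LT(g_2))·g_2 = -⅘xy - 32/5x + 9/7y³ - 4/7y².
Reduce S modulo (g_1, g_2, g_3) in that order:
  leading term xy: subtract (4/35)·g_2 from -⅘xy - 32/5x + 9/7y³ - 4/7y² → -32/5x + 9/7y³ - 4/7y² - 36/35y + 16/35
  leading term x: no divisor's leading term divides it; move -32/5x to the remainder.
  leading term y³: subtract (9/35)·g_1 from 9/7y³ - 4/7y² - 36/35y + 16/35 → -4/7y² + 304/35
  leading term y²: no divisor's leading term divides it; move -4/7y² to the remainder.
  leading term 1: no divisor's leading term divides it; move 304/35 to the remainder.
The remainder -32/5x - 4/7y² + 304/35 is nonzero, so it would be added as the next basis element.

S(g_1, g_2) = -⅘xy - 32/5x + 9/7y³ - 4/7y²; remainder on division = -32/5x - 4/7y² + 304/35.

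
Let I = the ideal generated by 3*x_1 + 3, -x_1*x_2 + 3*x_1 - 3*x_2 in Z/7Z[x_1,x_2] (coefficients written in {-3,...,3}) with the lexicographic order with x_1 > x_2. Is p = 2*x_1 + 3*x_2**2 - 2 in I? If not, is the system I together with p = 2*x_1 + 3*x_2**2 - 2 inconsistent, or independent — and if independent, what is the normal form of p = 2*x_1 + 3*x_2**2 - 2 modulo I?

Adjoining 2*x_1 + 3*x_2**2 - 2 makes the ideal the whole ring: the system is inconsistent.

First compute the reduced Gröbner basis of I by Buchberger's algorithm.
f_1 = 3*x_1 + 3, LT = x_1.
f_2 = -x_1*x_2 + 3*x_1 - 3*x_2, LT = x_1*x_2.

S(f_1,f_2): lcm = x_1*x_2. S = 3*x_1 - 2*x_2.
  leading term x_1: subtract (1)·f_1 from 3*x_1 - 2*x_2 → -2*x_2 - 3
  leading term x_2: no divisor's leading term divides it; move -2*x_2 to the remainder.
  leading term 1: no divisor's leading term divides it; move -3 to the remainder.
  remainder -2*x_2 - 3 ≠ 0; add h_3 = -2*x_2 - 3 to the basis.

The other S-polynomials (S(f_1,h_3), S(f_2,h_3)) all reduce to 0 modulo the current basis, so we have a Gröbner basis.
Inter-reduce: drop elements whose leading term is divisible by another's, tail-reduce, and make monic.
Reduced Gröbner basis: {x_1 + 1, x_2 - 2}.
Label its elements g_1 = x_1 + 1, g_2 = x_2 - 2.

Reduce p = 2*x_1 + 3*x_2**2 - 2 modulo G:
  leading term x_1: subtract (2)·g_1 from 2*x_1 + 3*x_2**2 - 2 → 3*x_2**2 + 3
  leading term x_2**2: subtract (3*x_2)·g_2 from 3*x_2**2 + 3 → -x_2 + 3
  leading term x_2: subtract (-1)·g_2 from -x_2 + 3 → 1
  leading term 1: no divisor's leading term divides it; move 1 to the remainder.
  normal form = 1.
The normal form is nonzero, so p ∉ I. Since p minus its normal form lies in I, I + (p) = I + (r) where r = 1; decide whether this ideal is the whole ring.
Here r = 1 is a nonzero constant, hence a unit: 1 ∈ I + (p), the Gröbner basis of I + (p) is {1}, and the enlarged system has no common solution — adjoining p is inconsistent.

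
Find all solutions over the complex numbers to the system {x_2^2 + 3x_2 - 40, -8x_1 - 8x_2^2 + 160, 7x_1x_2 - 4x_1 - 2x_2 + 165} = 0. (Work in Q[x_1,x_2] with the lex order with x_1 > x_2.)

{(-5, 5)}

Compute a lex Gröbner basis by Buchberger's algorithm.
f_1 = x_2^2 + 3x_2 - 40, LT = x_2^2.
f_2 = -8x_1 - 8x_2^2 + 160, LT = x_1.
f_3 = 7x_1x_2 - 4x_1 - 2x_2 + 165, LT = x_1x_2.

S(f_1,f_3): lcm = x_1x_2^2. S = 25/7x_1x_2 - 40x_1 + 2/7x_2^2 - 165/7x_2.
  leading term x_1x_2: subtract (-25/56x_2)·f_2 from 25/7x_1x_2 - 40x_1 + 2/7x_2^2 - 165/7x_2 → -40x_1 - 25/7x_2^3 + 2/7x_2^2 + 335/7x_2
  leading term x_1: subtract (5)·f_2 from -40x_1 - 25/7x_2^3 + 2/7x_2^2 + 335/7x_2 → -25/7x_2^3 + 282/7x_2^2 + 335/7x_2 - 800
  leading term x_2^3: subtract (-25/7x_2)·f_1 from -25/7x_2^3 + 282/7x_2^2 + 335/7x_2 - 800 → 51x_2^2 - 95x_2 - 800
  leading term x_2^2: subtract (51)·f_1 from 51x_2^2 - 95x_2 - 800 → -248x_2 + 1240
  leading term x_2: no divisor's leading term divides it; move -248x_2 to the remainder.
  leading term 1: no divisor's leading term divides it; move 1240 to the remainder.
  remainder -248x_2 + 1240 ≠ 0; add h_4 = -248x_2 + 1240 to the basis.

The other S-polynomials (S(f_1,f_2), S(f_2,f_3), S(f_1,h_4), S(f_2,h_4), S(f_3,h_4)) all reduce to 0 modulo the current basis, so we have a Gröbner basis.
Inter-reduce: drop elements whose leading term is divisible by another's, tail-reduce, and make monic.
Reduced Gröbner basis: {x_1 + 5, x_2 - 5}.

Since the basis is lex-ordered, x_2 - 5 is univariate in x_2. Its roots are {5}. Back-substituting each root into the other basis elements fixes the other coordinates.
  x_2 = 5: the earlier basis element becomes x_1 + 5 = 0, giving x_1 = -5 — point (-5, 5).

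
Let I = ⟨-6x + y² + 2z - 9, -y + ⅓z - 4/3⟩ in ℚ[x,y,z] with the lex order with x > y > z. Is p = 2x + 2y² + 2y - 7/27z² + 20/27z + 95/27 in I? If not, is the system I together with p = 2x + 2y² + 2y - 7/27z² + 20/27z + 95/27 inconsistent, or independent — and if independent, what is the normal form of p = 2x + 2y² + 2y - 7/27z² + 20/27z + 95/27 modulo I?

Adjoining 2x + 2y² + 2y - 7/27z² + 20/27z + 95/27 makes the ideal the whole ring: the system is inconsistent.

First compute the reduced Gröbner basis of I by Buchberger's algorithm.
f_1 = -6x + y² + 2z - 9, LT = x.
f_2 = -y + ⅓z - 4/3, LT = y.

The S-polynomials (S(f_1,f_2)) all reduce to 0 modulo the current basis, so we have a Gröbner basis.
Inter-reduce: drop elements whose leading term is divisible by another's, tail-reduce, and make monic.
Reduced Gröbner basis: {x - 1/54z² - 5/27z + 65/54, y - ⅓z + 4/3}.
Label its elements g_1 = x - 1/54z² - 5/27z + 65/54, g_2 = y - ⅓z + 4/3.

Reduce p = 2x + 2y² + 2y - 7/27z² + 20/27z + 95/27 modulo G:
  leading term x: subtract (2)·g_1 from 2x + 2y² + 2y - 7/27z² + 20/27z + 95/27 → 2y² + 2y - 2/9z² + 10/9z + 10/9
  leading term y²: subtract (2y)·g_2 from 2y² + 2y - 2/9z² + 10/9z + 10/9 → ⅔yz - ⅔y - 2/9z² + 10/9z + 10/9
  leading term yz: subtract (⅔z)·g_2 from ⅔yz - ⅔y - 2/9z² + 10/9z + 10/9 → -⅔y + 2/9z + 10/9
  leading term y: subtract (-⅔)·g_2 from -⅔y + 2/9z + 10/9 → 2
  leading term 1: no divisor's leading term divides it; move 2 to the remainder.
  normal form = 2.
The normal form is nonzero, so p ∉ I. Since p minus its normal form lies in I, I + (p) = I + (r) where r = 2; decide whether this ideal is the whole ring.
Here r = 2 is a nonzero constant, hence a unit: 1 ∈ I + (p), the Gröbner basis of I + (p) is {1}, and the enlarged system has no common solution — adjoining p is inconsistent.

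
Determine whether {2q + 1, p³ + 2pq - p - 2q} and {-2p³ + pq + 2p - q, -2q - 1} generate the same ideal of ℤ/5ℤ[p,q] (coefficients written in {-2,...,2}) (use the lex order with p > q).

Yes, the ideals are equal.

Since reduced Gröbner bases are canonical representatives of ideals under a given ordering, it suffices to compute and compare them.
Buchberger on the first generating set:
f_1 = 2q + 1, LT = q.
f_2 = p³ + 2pq - p - 2q, LT = p³.

The S-polynomials (S(f_1,f_2)) all reduce to 0 modulo the current basis, so we have a Gröbner basis.
Inter-reduce: drop elements whose leading term is divisible by another's, tail-reduce, and make monic.
Reduced Gröbner basis: {p³ - 2p + 1, q - 2}.

Buchberger on the second generating set:
h_1 = -2p³ + pq + 2p - q, LT = p³.
h_2 = -2q - 1, LT = q.

The S-polynomials (S(h_1,h_2)) all reduce to 0 modulo the current basis, so we have a Gröbner basis.
Inter-reduce: drop elements whose leading term is divisible by another's, tail-reduce, and make monic.
Reduced Gröbner basis: {p³ - 2p + 1, q - 2}.

The two bases agree; hence the ideals are identical.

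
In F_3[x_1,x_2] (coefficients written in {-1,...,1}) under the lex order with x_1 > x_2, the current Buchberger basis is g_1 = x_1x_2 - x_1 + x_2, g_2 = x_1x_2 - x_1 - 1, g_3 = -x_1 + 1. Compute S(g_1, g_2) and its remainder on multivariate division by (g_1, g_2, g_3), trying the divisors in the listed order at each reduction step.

S(g_1, g_2) = x_2 + 1; remainder on division = x_2 + 1.

lcm(LM(g_1), LM(g_2)) = x_1x_2.
S = (lcm/LT(g_1))·g_1 − (lcm/LT(g_2))·g_2 = x_2 + 1.
Reduce S modulo (g_1, g_2, g_3) in that order:
  leading term x_2: no divisor's leading term divides it; move x_2 to the remainder.
  leading term 1: no divisor's leading term divides it; move 1 to the remainder.
The remainder x_2 + 1 is nonzero, so it would be added as the next basis element.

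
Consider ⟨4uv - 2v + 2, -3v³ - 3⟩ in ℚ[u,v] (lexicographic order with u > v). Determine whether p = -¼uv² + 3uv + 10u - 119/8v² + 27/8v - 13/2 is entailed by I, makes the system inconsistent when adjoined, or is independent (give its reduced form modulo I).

Adjoining -¼uv² + 3uv + 10u - 119/8v² + 27/8v - 13/2 makes the ideal the whole ring: the system is inconsistent.

First compute the reduced Gröbner basis of I by Buchberger's algorithm.
f_1 = 4uv - 2v + 2, LT = uv.
f_2 = -3v³ - 3, LT = v³.

S(f_1,f_2): lcm = uv³. S = -u - ½v³ + ½v².
  leading term u: no divisor's leading term divides it; move -u to the remainder.
  leading term v³: subtract (⅙)·f_2 from -½v³ + ½v² → ½v² + ½
  leading term v²: no divisor's leading term divides it; move ½v² to the remainder.
  leading term 1: no divisor's leading term divides it; move ½ to the remainder.
  remainder -u + ½v² + ½ ≠ 0; add h_3 = -u + ½v² + ½ to the basis.

The other S-polynomials (S(f_1,h_3), S(f_2,h_3)) all reduce to 0 modulo the current basis, so we have a Gröbner basis.
Inter-reduce: drop elements whose leading term is divisible by another's, tail-reduce, and make monic.
Reduced Gröbner basis: {u - ½v² - ½, v³ + 1}.
Label its elements g_1 = u - ½v² - ½, g_2 = v³ + 1.

Reduce p = -¼uv² + 3uv + 10u - 119/8v² + 27/8v - 13/2 modulo G:
  leading term uv²: subtract (-¼v²)·g_1 from -¼uv² + 3uv + 10u - 119/8v² + 27/8v - 13/2 → 3uv + 10u - ⅛v⁴ - 15v² + 27/8v - 13/2
  leading term uv: subtract (3v)·g_1 from 3uv + 10u - ⅛v⁴ - 15v² + 27/8v - 13/2 → 10u - ⅛v⁴ + 3/2v³ - 15v² + 39/8v - 13/2
  leading term u: subtract (10)·g_1 from 10u - ⅛v⁴ + 3/2v³ - 15v² + 39/8v - 13/2 → -⅛v⁴ + 3/2v³ - 10v² + 39/8v - 3/2
  leading term v⁴: subtract (-⅛v)·g_2 from -⅛v⁴ + 3/2v³ - 10v² + 39/8v - 3/2 → 3/2v³ - 10v² + 5v - 3/2
  leading term v³: subtract (3/2)·g_2 from 3/2v³ - 10v² + 5v - 3/2 → -10v² + 5v - 3
  leading term v²: no divisor's leading term divides it; move -10v² to the remainder.
  leading term v: no divisor's leading term divides it; move 5v to the remainder.
  leading term 1: no divisor's leading term divides it; move -3 to the remainder.
  normal form = -10v² + 5v - 3.
The normal form is nonzero, so p ∉ I. Since p minus its normal form lies in I, I + (p) = I + (r) where r = -10v² + 5v - 3; decide whether this ideal is the whole ring.
Run Buchberger on G together with r (pairs among the g_i already reduce to 0 since G is a Gröbner basis):
g_1 = u - ½v² - ½, LT = u.
g_2 = v³ + 1, LT = v³.
r = -10v² + 5v - 3, LT = v².

S(g_2,r): lcm = v³. S = ½v² - 3/10v + 1.
  leading term v²: subtract (-1/20)·r from ½v² - 3/10v + 1 → -1/20v + 17/20
  leading term v: no divisor's leading term divides it; move -1/20v to the remainder.
  leading term 1: no divisor's leading term divides it; move 17/20 to the remainder.
  remainder -1/20v + 17/20 ≠ 0; add m_4 = -1/20v + 17/20 to the basis.

S(g_2,m_4): lcm = v³. S = 17v² + 1.
  leading term v²: subtract (-17/10)·r from 17v² + 1 → 17/2v - 41/10
  leading term v: subtract (-170)·m_4 from 17/2v - 41/10 → 702/5
  leading term 1: no divisor's leading term divides it; move 702/5 to the remainder.
  remainder 702/5 ≠ 0; add m_5 = 702/5 to the basis.

The other S-polynomials (S(g_1,g_2), S(g_1,r), S(g_1,m_4), S(r,m_4), S(g_1,m_5), S(g_2,m_5), S(r,m_5), S(m_4,m_5)) all reduce to 0 modulo the current basis, so we have a Gröbner basis.
Inter-reduce: drop elements whose leading term is divisible by another's, tail-reduce, and make monic.
Reduced Gröbner basis: {1}.
The reduced Gröbner basis of I + (p) is {1}: the ideal is the whole ring, so the enlarged system has no common solution — adjoining p is inconsistent.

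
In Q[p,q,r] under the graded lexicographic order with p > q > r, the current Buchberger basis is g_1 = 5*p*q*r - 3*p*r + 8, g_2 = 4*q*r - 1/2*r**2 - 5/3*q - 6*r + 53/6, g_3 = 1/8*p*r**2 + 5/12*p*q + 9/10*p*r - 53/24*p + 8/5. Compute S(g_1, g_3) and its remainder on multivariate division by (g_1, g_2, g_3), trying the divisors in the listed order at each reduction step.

S(g_1, g_3) = -10/3*p*q**2 - 36/5*p*q*r - 3/5*p*r**2 + 53/3*p*q - 64/5*q + 8/5*r; remainder on division = -10/3*p*q**2 + 59/3*p*q - 53/5*p - 64/5*q + 8/5*r + 96/5.

lcm(LM(g_1), LM(g_3)) = p*q*r**2.
S = (lcm/LT(g_1))·g_1 − (lcm/LT(g_3))·g_3 = -10/3*p*q**2 - 36/5*p*q*r - 3/5*p*r**2 + 53/3*p*q - 64/5*q + 8/5*r.
Reduce S modulo (g_1, g_2, g_3) in that order:
  leading term p*q**2: no divisor's leading term divides it; move -10/3*p*q**2 to the remainder.
  leading term p*q*r: subtract (-36/25)·g_1 from -36/5*p*q*r - 3/5*p*r**2 + 53/3*p*q - 64/5*q + 8/5*r → -3/5*p*r**2 + 53/3*p*q - 108/25*p*r - 64/5*q + 8/5*r + 288/25
  leading term p*r**2: subtract (-24/5)·g_3 from -3/5*p*r**2 + 53/3*p*q - 108/25*p*r - 64/5*q + 8/5*r + 288/25 → 59/3*p*q - 53/5*p - 64/5*q + 8/5*r + 96/5
  leading term p*q: no divisor's leading term divides it; move 59/3*p*q to the remainder.
  leading term p: no divisor's leading term divides it; move -53/5*p to the remainder.
  leading term q: no divisor's leading term divides it; move -64/5*q to the remainder.
  leading term r: no divisor's leading term divides it; move 8/5*r to the remainder.
  leading term 1: no divisor's leading term divides it; move 96/5 to the remainder.
The remainder -10/3*p*q**2 + 59/3*p*q - 53/5*p - 64/5*q + 8/5*r + 96/5 is nonzero, so it would be added as the next basis element.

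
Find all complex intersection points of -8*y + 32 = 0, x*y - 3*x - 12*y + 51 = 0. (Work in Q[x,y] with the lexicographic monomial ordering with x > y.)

Compute a lex Gröbner basis by Buchberger's algorithm.
f_1 = -8*y + 32, LT = y.
f_2 = x*y - 3*x - 12*y + 51, LT = x*y.

S(f_1,f_2): lcm = x*y. S = -x + 12*y - 51.
  reduce S modulo (f_1, f_2):
  remainder -x - 3 ≠ 0; add h_3 = -x - 3 to the basis.

The other S-polynomials (S(f_1,h_3), S(f_2,h_3)) all reduce to 0 modulo the current basis, so we have a Gröbner basis.
Inter-reduce: drop elements whose leading term is divisible by another's, tail-reduce, and make monic.
Reduced Gröbner basis: {x + 3, y - 4}.

The lex basis is triangular: the last element involves only y. Solving y - 4 = 0 gives y ∈ {4}; substituting each value into the earlier elements determines the remaining variables.
  y = 4: the earlier basis element becomes x + 3 = 0, giving x = -3 — point (-3, 4).

{(-3, 4)}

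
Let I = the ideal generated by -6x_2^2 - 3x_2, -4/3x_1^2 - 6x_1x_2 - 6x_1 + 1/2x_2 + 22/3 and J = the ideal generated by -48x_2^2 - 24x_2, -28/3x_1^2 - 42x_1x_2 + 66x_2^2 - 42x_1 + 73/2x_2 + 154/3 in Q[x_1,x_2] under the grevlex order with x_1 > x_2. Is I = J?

Yes, the ideals are equal.

For a fixed monomial order, each ideal has a unique reduced Gröbner basis; comparing bases decides equality.
Buchberger on the first generating set:
f_1 = -6x_2^2 - 3x_2, LT = x_2^2.
f_2 = -4/3x_1^2 - 6x_1x_2 - 6x_1 + 1/2x_2 + 22/3, LT = x_1^2.

The S-polynomials (S(f_1,f_2)) all reduce to 0 modulo the current basis, so we have a Gröbner basis.
Inter-reduce: drop elements whose leading term is divisible by another's, tail-reduce, and make monic.
Reduced Gröbner basis: {x_1^2 + 9/2x_1x_2 + 9/2x_1 - 3/8x_2 - 11/2, x_2^2 + 1/2x_2}.

Buchberger on the second generating set:
h_1 = -48x_2^2 - 24x_2, LT = x_2^2.
h_2 = -28/3x_1^2 - 42x_1x_2 + 66x_2^2 - 42x_1 + 73/2x_2 + 154/3, LT = x_1^2.

The S-polynomials (S(h_1,h_2)) all reduce to 0 modulo the current basis, so we have a Gröbner basis.
Inter-reduce: drop elements whose leading term is divisible by another's, tail-reduce, and make monic.
Reduced Gröbner basis: {x_1^2 + 9/2x_1x_2 + 9/2x_1 - 3/8x_2 - 11/2, x_2^2 + 1/2x_2}.

The two bases agree; hence the ideals are identical.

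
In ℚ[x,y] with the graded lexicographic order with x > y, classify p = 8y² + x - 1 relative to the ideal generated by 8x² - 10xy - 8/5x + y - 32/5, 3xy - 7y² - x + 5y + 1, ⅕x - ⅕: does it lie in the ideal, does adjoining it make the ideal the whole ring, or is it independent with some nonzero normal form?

8y² + x - 1 lies in I (it reduces to 0).

First compute the reduced Gröbner basis of I by Buchberger's algorithm.
f_1 = 8x² - 10xy - 8/5x + y - 32/5, LT = x².
f_2 = 3xy - 7y² - x + 5y + 1, LT = xy.
f_3 = ⅕x - ⅕, LT = x.

S(f_1,f_2): lcm = x²y. S = 13/12xy² + ⅓x² - 28/15xy + ⅛y² - ⅓x - ⅘y.
  leading term xy²: subtract (13/36y)·f_2 from 13/12xy² + ⅓x² - 28/15xy + ⅛y² - ⅓x - ⅘y → 91/36y³ + ⅓x² - 271/180xy - 121/72y² - ⅓x - 209/180y
  leading term y³: no divisor's leading term divides it; move 91/36y³ to the remainder.
  leading term x²: subtract (1/24)·f_1 from ⅓x² - 271/180xy - 121/72y² - ⅓x - 209/180y → -49/45xy - 121/72y² - 4/15x - 433/360y + 4/15
  leading term xy: subtract (-49/135)·f_2 from -49/45xy - 121/72y² - 4/15x - 433/360y + 4/15 → -4559/1080y² - 17/27x + 661/1080y + 17/27
  leading term y²: no divisor's leading term divides it; move -4559/1080y² to the remainder.
  leading term x: subtract (-85/27)·f_3 from -17/27x + 661/1080y + 17/27 → 661/1080y
  leading term y: no divisor's leading term divides it; move 661/1080y to the remainder.
  remainder 91/36y³ - 4559/1080y² + 661/1080y ≠ 0; add h_4 = 91/36y³ - 4559/1080y² + 661/1080y to the basis.

S(f_1,f_3): lcm = x². S = -5/4xy + ⅘x + ⅛y - ⅘.
  leading term xy: subtract (-5/12)·f_2 from -5/4xy + ⅘x + ⅛y - ⅘ → -35/12y² + 23/60x + 53/24y - 23/60
  leading term y²: no divisor's leading term divides it; move -35/12y² to the remainder.
  leading term x: subtract (23/12)·f_3 from 23/60x + 53/24y - 23/60 → 53/24y
  leading term y: no divisor's leading term divides it; move 53/24y to the remainder.
  remainder -35/12y² + 53/24y ≠ 0; add h_5 = -35/12y² + 53/24y to the basis.

S(f_2,f_3): lcm = xy. S = -7/3y² - ⅓x + 8/3y + ⅓.
  leading term y²: subtract (⅘)·h_5 from -7/3y² - ⅓x + 8/3y + ⅓ → -⅓x + 9/10y + ⅓
  leading term x: subtract (-5/3)·f_3 from -⅓x + 9/10y + ⅓ → 9/10y
  leading term y: no divisor's leading term divides it; move 9/10y to the remainder.
  remainder 9/10y ≠ 0; add h_6 = 9/10y to the basis.

The other S-polynomials (S(f_1,h_4), S(f_2,h_4), S(f_3,h_4), S(f_1,h_5), S(f_2,h_5), S(f_3,h_5), S(h_4,h_5), S(f_1,h_6), S(f_2,h_6), S(f_3,h_6), S(h_4,h_6), S(h_5,h_6)) all reduce to 0 modulo the current basis, so we have a Gröbner basis.
Inter-reduce: drop elements whose leading term is divisible by another's, tail-reduce, and make monic.
Reduced Gröbner basis: {x - 1, y}.
Label its elements g_1 = x - 1, g_2 = y.

Reduce p = 8y² + x - 1 modulo G:
  leading term y²: subtract (8y)·g_2 from 8y² + x - 1 → x - 1
  leading term x: subtract (1)·g_1 from x - 1 → 0
  normal form = 0.
Since the normal form is 0, p ∈ I.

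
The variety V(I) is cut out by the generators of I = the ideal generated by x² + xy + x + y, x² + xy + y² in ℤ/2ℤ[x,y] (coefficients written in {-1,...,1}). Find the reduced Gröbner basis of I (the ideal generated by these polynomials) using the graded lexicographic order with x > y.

f_1 = x² + xy + x + y, LT = x².
f_2 = x² + xy + y², LT = x².

S(f_1,f_2): lcm = x². S = y² + x + y.
  leading term y²: no divisor's leading term divides it; move y² to the remainder.
  leading term x: no divisor's leading term divides it; move x to the remainder.
  leading term y: no divisor's leading term divides it; move y to the remainder.
  remainder y² + x + y ≠ 0; add g_3 = y² + x + y to the basis.

The other S-polynomials (S(f_1,g_3), S(f_2,g_3)) all reduce to 0 modulo the current basis, so we have a Gröbner basis.
Inter-reduce: drop elements whose leading term is divisible by another's, tail-reduce, and make monic.

G = {x² + xy + x + y, y² + x + y}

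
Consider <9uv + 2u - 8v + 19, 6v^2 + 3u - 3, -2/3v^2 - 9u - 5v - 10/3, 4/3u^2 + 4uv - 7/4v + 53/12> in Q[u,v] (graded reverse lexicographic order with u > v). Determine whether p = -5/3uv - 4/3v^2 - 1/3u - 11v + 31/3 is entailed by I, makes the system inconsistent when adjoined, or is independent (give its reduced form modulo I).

First compute the reduced Gröbner basis of I by Buchberger's algorithm.
f_1 = 9uv + 2u - 8v + 19, LT = uv.
f_2 = 6v^2 + 3u - 3, LT = v^2.
f_3 = -2/3v^2 - 9u - 5v - 10/3, LT = v^2.
f_4 = 4/3u^2 + 4uv - 7/4v + 53/12, LT = u^2.

S(f_1,f_2): lcm = uv^2. S = -1/2u^2 + 2/9uv - 8/9v^2 + 1/2u + 19/9v.
  leading term u^2: subtract (-3/8)·f_4 from -1/2u^2 + 2/9uv - 8/9v^2 + 1/2u + 19/9v → 31/18uv - 8/9v^2 + 1/2u + 419/288v + 53/32
  leading term uv: subtract (31/162)·f_1 from 31/18uv - 8/9v^2 + 1/2u + 419/288v + 53/32 → -8/9v^2 + 19/162u + 7739/2592v - 5131/2592
  leading term v^2: subtract (-4/27)·f_2 from -8/9v^2 + 19/162u + 7739/2592v - 5131/2592 → 91/162u + 7739/2592v - 6283/2592
  leading term u: no divisor's leading term divides it; move 91/162u to the remainder.
  leading term v: no divisor's leading term divides it; move 7739/2592v to the remainder.
  leading term 1: no divisor's leading term divides it; move -6283/2592 to the remainder.
  remainder 91/162u + 7739/2592v - 6283/2592 ≠ 0; add h_5 = 91/162u + 7739/2592v - 6283/2592 to the basis.

S(f_1,f_3): lcm = uv^2. S = -27/2u^2 - 131/18uv - 8/9v^2 - 5u + 19/9v.
  leading term u^2: subtract (-81/8)·f_4 from -27/2u^2 - 131/18uv - 8/9v^2 - 5u + 19/9v → 299/9uv - 8/9v^2 - 5u - 4495/288v + 1431/32
  leading term uv: subtract (299/81)·f_1 from 299/9uv - 8/9v^2 - 5u - 4495/288v + 1431/32 → -8/9v^2 - 1003/81u + 36089/2592v - 65881/2592
  leading term v^2: subtract (-4/27)·f_2 from -8/9v^2 - 1003/81u + 36089/2592v - 65881/2592 → -967/81u + 36089/2592v - 67033/2592
  leading term u: subtract (-1934/91)·h_5 from -967/81u + 36089/2592v - 67033/2592 → 225325/2912v - 225325/2912
  leading term v: no divisor's leading term divides it; move 225325/2912v to the remainder.
  leading term 1: no divisor's leading term divides it; move -225325/2912 to the remainder.
  remainder 225325/2912v - 225325/2912 ≠ 0; add h_6 = 225325/2912v - 225325/2912 to the basis.

The other S-polynomials (S(f_1,f_4), S(f_2,f_3), S(f_2,f_4), S(f_3,f_4), S(f_1,h_5), S(f_2,h_5), S(f_3,h_5), S(f_4,h_5), S(f_1,h_6), S(f_2,h_6), S(f_3,h_6), S(f_4,h_6), S(h_5,h_6)) all reduce to 0 modulo the current basis, so we have a Gröbner basis.
Inter-reduce: drop elements whose leading term is divisible by another's, tail-reduce, and make monic.
Reduced Gröbner basis: {u + 1, v - 1}.
Label its elements g_1 = u + 1, g_2 = v - 1.

Reduce p = -5/3uv - 4/3v^2 - 1/3u - 11v + 31/3 modulo G:
  leading term uv: subtract (-5/3v)·g_1 from -5/3uv - 4/3v^2 - 1/3u - 11v + 31/3 → -4/3v^2 - 1/3u - 28/3v + 31/3
  leading term v^2: subtract (-4/3v)·g_2 from -4/3v^2 - 1/3u - 28/3v + 31/3 → -1/3u - 32/3v + 31/3
  leading term u: subtract (-1/3)·g_1 from -1/3u - 32/3v + 31/3 → -32/3v + 32/3
  leading term v: subtract (-32/3)·g_2 from -32/3v + 32/3 → 0
  normal form = 0.
Since the normal form is 0, p ∈ I.

-5/3uv - 4/3v^2 - 1/3u - 11v + 31/3 lies in I (it reduces to 0).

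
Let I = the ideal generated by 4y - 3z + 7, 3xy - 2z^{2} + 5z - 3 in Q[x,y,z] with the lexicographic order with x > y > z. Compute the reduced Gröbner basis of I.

G = {xz - \tfrac{7}{3}x - \tfrac{8}{9}z^{2} + \tfrac{20}{9}z - \tfrac{4}{3}, y - \tfrac{3}{4}z + \tfrac{7}{4}}

f_1 = 4y - 3z + 7, LT = y.
f_2 = 3xy - 2z^{2} + 5z - 3, LT = xy.

S(f_1,f_2): lcm = xy. S = -\tfrac{3}{4}xz + \tfrac{7}{4}x + \tfrac{2}{3}z^{2} - \tfrac{5}{3}z + 1.
  reduce S modulo (f_1, f_2):
  remainder -\tfrac{3}{4}xz + \tfrac{7}{4}x + \tfrac{2}{3}z^{2} - \tfrac{5}{3}z + 1 ≠ 0; add g_3 = -\tfrac{3}{4}xz + \tfrac{7}{4}x + \tfrac{2}{3}z^{2} - \tfrac{5}{3}z + 1 to the basis.

The other S-polynomials (S(f_1,g_3), S(f_2,g_3)) all reduce to 0 modulo the current basis, so we have a Gröbner basis.
Inter-reduce: drop elements whose leading term is divisible by another's, tail-reduce, and make monic.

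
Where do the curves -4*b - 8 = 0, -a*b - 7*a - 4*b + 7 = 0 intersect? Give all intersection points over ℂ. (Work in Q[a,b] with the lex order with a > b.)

{(3, -2)}

Compute a lex Gröbner basis by Buchberger's algorithm.
f_1 = -4*b - 8, LT = b.
f_2 = -a*b - 7*a - 4*b + 7, LT = a*b.

S(f_1,f_2): lcm = a*b. S = -5*a - 4*b + 7.
  leading term a: no divisor's leading term divides it; move -5*a to the remainder.
  leading term b: subtract (1)·f_1 from -4*b + 7 → 15
  leading term 1: no divisor's leading term divides it; move 15 to the remainder.
  remainder -5*a + 15 ≠ 0; add h_3 = -5*a + 15 to the basis.

The other S-polynomials (S(f_1,h_3), S(f_2,h_3)) all reduce to 0 modulo the current basis, so we have a Gröbner basis.
Inter-reduce: drop elements whose leading term is divisible by another's, tail-reduce, and make monic.
Reduced Gröbner basis: {a - 3, b + 2}.

From the last basis element, b + 2 = 0, so b takes values in {-2}. Each choice, substituted upward through the basis, yields the corresponding point(s) of the solution set.
  b = -2: the earlier basis element becomes a - 3 = 0, giving a = 3 — point (3, -2).
This is the nonlinear analogue of row-reducing a linear system.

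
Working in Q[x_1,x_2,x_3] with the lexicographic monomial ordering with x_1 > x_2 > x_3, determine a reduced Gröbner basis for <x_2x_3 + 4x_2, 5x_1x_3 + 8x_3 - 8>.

Buchberger's algorithm terminates because the ascending chain of leading-term ideals stabilizes.

f_1 = x_2x_3 + 4x_2, LT = x_2x_3.
f_2 = 5x_1x_3 + 8x_3 - 8, LT = x_1x_3.

S(f_1,f_2): lcm = x_1x_2x_3. S = 4x_1x_2 - 8/5x_2x_3 + 8/5x_2.
  leading term x_1x_2: no divisor's leading term divides it; move 4x_1x_2 to the remainder.
  leading term x_2x_3: subtract (-8/5)·f_1 from -8/5x_2x_3 + 8/5x_2 → 8x_2
  leading term x_2: no divisor's leading term divides it; move 8x_2 to the remainder.
  remainder 4x_1x_2 + 8x_2 ≠ 0; add g_3 = 4x_1x_2 + 8x_2 to the basis.

The other S-polynomials (S(f_1,g_3), S(f_2,g_3)) all reduce to 0 modulo the current basis, so we have a Gröbner basis.

G = {x_1x_2 + 2x_2, x_1x_3 + 8/5x_3 - 8/5, x_2x_3 + 4x_2}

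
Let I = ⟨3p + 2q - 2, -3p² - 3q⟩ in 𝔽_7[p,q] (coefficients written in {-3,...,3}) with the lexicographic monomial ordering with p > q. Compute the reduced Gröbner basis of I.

Buchberger's algorithm terminates because the ascending chain of leading-term ideals stabilizes.

f_1 = 3p + 2q - 2, LT = p.
f_2 = -3p² - 3q, LT = p².

S(f_1,f_2): lcm = p². S = 3pq - 3p - q.
  leading term pq: subtract (q)·f_1 from 3pq - 3p - q → -3p - 2q² + q
  leading term p: subtract (-1)·f_1 from -3p - 2q² + q → -2q² + 3q - 2
  leading term q²: no divisor's leading term divides it; move -2q² to the remainder.
  leading term q: no divisor's leading term divides it; move 3q to the remainder.
  leading term 1: no divisor's leading term divides it; move -2 to the remainder.
  remainder -2q² + 3q - 2 ≠ 0; add g_3 = -2q² + 3q - 2 to the basis.

S(f_1,g_3): leading monomials are coprime, so the S-polynomial reduces to 0 (Buchberger's first criterion).
S(f_2,g_3): leading monomials are coprime, so the S-polynomial reduces to 0 (Buchberger's first criterion).
Every S-polynomial of the final basis reduces to 0, so we have a Gröbner basis.
Inter-reduce: drop elements whose leading term is divisible by another's, tail-reduce, and make monic.

G = {p + 3q - 3, q² + 2q + 1}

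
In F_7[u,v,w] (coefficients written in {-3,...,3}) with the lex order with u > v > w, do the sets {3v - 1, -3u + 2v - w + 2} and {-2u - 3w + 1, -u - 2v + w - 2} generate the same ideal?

Two ideals are equal iff their reduced Gröbner bases coincide (the reduced basis is unique for a fixed ordering).
Buchberger on the first generating set:
f_1 = 3v - 1, LT = v.
f_2 = -3u + 2v - w + 2, LT = u.

The S-polynomials (S(f_1,f_2)) all reduce to 0 modulo the current basis, so we have a Gröbner basis.
Inter-reduce: drop elements whose leading term is divisible by another's, tail-reduce, and make monic.
Reduced Gröbner basis: {u - 2w + 3, v + 2}.

Buchberger on the second generating set:
h_1 = -2u - 3w + 1, LT = u.
h_2 = -u - 2v + w - 2, LT = u.

S(h_1,h_2): lcm = u. S = -2v - w + 1.
  reduce S modulo (h_1, h_2):
  remainder -2v - w + 1 ≠ 0; add k_3 = -2v - w + 1 to the basis.

The other S-polynomials (S(h_1,k_3), S(h_2,k_3)) all reduce to 0 modulo the current basis, so we have a Gröbner basis.
Inter-reduce: drop elements whose leading term is divisible by another's, tail-reduce, and make monic.
Reduced Gröbner basis: {u - 2w + 3, v - 3w + 3}.

These differ, so the ideals are not equal.

No, the ideals differ.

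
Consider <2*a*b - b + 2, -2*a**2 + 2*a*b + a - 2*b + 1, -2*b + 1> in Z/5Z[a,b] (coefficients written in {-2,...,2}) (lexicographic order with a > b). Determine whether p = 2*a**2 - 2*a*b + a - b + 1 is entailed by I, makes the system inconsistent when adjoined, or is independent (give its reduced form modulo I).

First compute the reduced Gröbner basis of I by Buchberger's algorithm.
f_1 = 2*a*b - b + 2, LT = a*b.
f_2 = -2*a**2 + 2*a*b + a - 2*b + 1, LT = a**2.
f_3 = -2*b + 1, LT = b.

S(f_1,f_2): lcm = a**2*b. S = a*b**2 + a - b**2 - 2*b.
  reduce S modulo (f_1, f_2, f_3):
  remainder a - 1 ≠ 0; add h_4 = a - 1 to the basis.

The other S-polynomials (S(f_1,f_3), S(f_2,f_3), S(f_1,h_4), S(f_2,h_4), S(f_3,h_4)) all reduce to 0 modulo the current basis, so we have a Gröbner basis.
Inter-reduce: drop elements whose leading term is divisible by another's, tail-reduce, and make monic.
Reduced Gröbner basis: {a - 1, b + 2}.
Label its elements g_1 = a - 1, g_2 = b + 2.

Reduce p = 2*a**2 - 2*a*b + a - b + 1 modulo G:
  leading term a**2: subtract (2*a)·g_1 from 2*a**2 - 2*a*b + a - b + 1 → -2*a*b - 2*a - b + 1
  leading term a*b: subtract (-2*b)·g_1 from -2*a*b - 2*a - b + 1 → -2*a + 2*b + 1
  leading term a: subtract (-2)·g_1 from -2*a + 2*b + 1 → 2*b - 1
  leading term b: subtract (2)·g_2 from 2*b - 1 → 0
  normal form = 0.
Since the normal form is 0, p ∈ I.

The remainder on division by a Gröbner basis is unique — it is the normal form.

2*a**2 - 2*a*b + a - b + 1 lies in I (it reduces to 0).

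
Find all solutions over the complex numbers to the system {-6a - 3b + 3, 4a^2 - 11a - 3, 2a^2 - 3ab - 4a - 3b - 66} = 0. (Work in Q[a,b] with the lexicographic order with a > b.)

Compute a lex Gröbner basis by Buchberger's algorithm.
f_1 = -6a - 3b + 3, LT = a.
f_2 = 4a^2 - 11a - 3, LT = a^2.
f_3 = 2a^2 - 3ab - 4a - 3b - 66, LT = a^2.

S(f_1,f_2): lcm = a^2. S = 1/2ab + 9/4a + 3/4.
  leading term ab: subtract (-1/12b)·f_1 from 1/2ab + 9/4a + 3/4 → 9/4a - 1/4b^2 + 1/4b + 3/4
  leading term a: subtract (-3/8)·f_1 from 9/4a - 1/4b^2 + 1/4b + 3/4 → -1/4b^2 - 7/8b + 15/8
  leading term b^2: no divisor's leading term divides it; move -1/4b^2 to the remainder.
  leading term b: no divisor's leading term divides it; move -7/8b to the remainder.
  leading term 1: no divisor's leading term divides it; move 15/8 to the remainder.
  remainder -1/4b^2 - 7/8b + 15/8 ≠ 0; add h_4 = -1/4b^2 - 7/8b + 15/8 to the basis.

S(f_1,f_3): lcm = a^2. S = 2ab + 3/2a + 3/2b + 33.
  leading term ab: subtract (-1/3b)·f_1 from 2ab + 3/2a + 3/2b + 33 → 3/2a - b^2 + 5/2b + 33
  leading term a: subtract (-1/4)·f_1 from 3/2a - b^2 + 5/2b + 33 → -b^2 + 7/4b + 135/4
  leading term b^2: subtract (4)·h_4 from -b^2 + 7/4b + 135/4 → 21/4b + 105/4
  leading term b: no divisor's leading term divides it; move 21/4b to the remainder.
  leading term 1: no divisor's leading term divides it; move 105/4 to the remainder.
  remainder 21/4b + 105/4 ≠ 0; add h_5 = 21/4b + 105/4 to the basis.

The other S-polynomials (S(f_2,f_3), S(f_1,h_4), S(f_2,h_4), S(f_3,h_4), S(f_1,h_5), S(f_2,h_5), S(f_3,h_5), S(h_4,h_5)) all reduce to 0 modulo the current basis, so we have a Gröbner basis.
Inter-reduce: drop elements whose leading term is divisible by another's, tail-reduce, and make monic.
Reduced Gröbner basis: {a - 3, b + 5}.

From the last basis element, b + 5 = 0, so b takes values in {-5}. Each choice, substituted upward through the basis, yields the corresponding point(s) of the solution set.
  b = -5: the earlier basis element becomes a - 3 = 0, giving a = 3 — point (3, -5).
Substituting each solution back into the original system confirms all equations vanish.

{(3, -5)}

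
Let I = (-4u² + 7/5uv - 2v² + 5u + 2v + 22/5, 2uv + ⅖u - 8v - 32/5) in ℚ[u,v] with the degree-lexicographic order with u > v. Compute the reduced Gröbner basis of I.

G = {v³ - 18/5v² + 24/5u + 434/25v + 429/25, u² + ½v² - 59/50u - 19/10v - 111/50, uv + ⅕u - 4v - 16/5}

f_1 = -4u² + 7/5uv - 2v² + 5u + 2v + 22/5, LT = u².
f_2 = 2uv + ⅖u - 8v - 32/5, LT = uv.

S(f_1,f_2): lcm = u²v. S = -7/20uv² + ½v³ - ⅕u² + 11/4uv - ½v² + 16/5u - 11/10v.
  leading term uv²: subtract (-7/40v)·f_2 from -7/20uv² + ½v³ - ⅕u² + 11/4uv - ½v² + 16/5u - 11/10v → ½v³ - ⅕u² + 141/50uv - 19/10v² + 16/5u - 111/50v
  leading term v³: no divisor's leading term divides it; move ½v³ to the remainder.
  leading term u²: subtract (1/20)·f_1 from -⅕u² + 141/50uv - 19/10v² + 16/5u - 111/50v → 11/4uv - 9/5v² + 59/20u - 58/25v - 11/50
  leading term uv: subtract (11/8)·f_2 from 11/4uv - 9/5v² + 59/20u - 58/25v - 11/50 → -9/5v² + 12/5u + 217/25v + 429/50
  leading term v²: no divisor's leading term divides it; move -9/5v² to the remainder.
  leading term u: no divisor's leading term divides it; move 12/5u to the remainder.
  leading term v: no divisor's leading term divides it; move 217/25v to the remainder.
  leading term 1: no divisor's leading term divides it; move 429/50 to the remainder.
  remainder ½v³ - 9/5v² + 12/5u + 217/25v + 429/50 ≠ 0; add g_3 = ½v³ - 9/5v² + 12/5u + 217/25v + 429/50 to the basis.

S(f_1,g_3): leading monomials are coprime, so the S-polynomial reduces to 0 (Buchberger's first criterion).
S(f_2,g_3): lcm = uv³. S = 19/5uv² - 4v³ - 24/5u² - 434/25uv - 16/5v² - 429/25u.
  leading term uv²: subtract (19/10v)·f_2 from 19/5uv² - 4v³ - 24/5u² - 434/25uv - 16/5v² - 429/25u → -4v³ - 24/5u² - 453/25uv + 12v² - 429/25u + 304/25v
  leading term v³: subtract (-8)·g_3 from -4v³ - 24/5u² - 453/25uv + 12v² - 429/25u + 304/25v → -24/5u² - 453/25uv - 12/5v² + 51/25u + 408/5v + 1716/25
  leading term u²: subtract (6/5)·f_1 from -24/5u² - 453/25uv - 12/5v² + 51/25u + 408/5v + 1716/25 → -99/5uv - 99/25u + 396/5v + 1584/25
  leading term uv: subtract (-99/10)·f_2 from -99/5uv - 99/25u + 396/5v + 1584/25 → 0
  remainder 0.

Every S-polynomial of the final basis reduces to 0, so we have a Gröbner basis.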